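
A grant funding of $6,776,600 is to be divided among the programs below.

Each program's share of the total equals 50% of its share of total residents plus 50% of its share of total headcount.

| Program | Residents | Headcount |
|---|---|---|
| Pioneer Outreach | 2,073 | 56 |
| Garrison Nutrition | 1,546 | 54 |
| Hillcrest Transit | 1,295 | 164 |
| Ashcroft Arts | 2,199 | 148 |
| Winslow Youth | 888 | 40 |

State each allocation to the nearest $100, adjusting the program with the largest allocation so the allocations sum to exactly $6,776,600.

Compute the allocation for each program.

Pioneer Outreach: $1,288,600 · Garrison Nutrition: $1,050,700 · Hillcrest Transit: $1,751,200 · Ashcroft Arts: $2,016,700 · Winslow Youth: $669,400

Residents total 8,001; headcount total 462.
Composite weights (50% residents + 50% headcount): Pioneer Outreach 0.1902; Garrison Nutrition 0.1551; Hillcrest Transit 0.2584; Ashcroft Arts 0.2976; Winslow Youth 0.0988.
Raw shares: Pioneer Outreach 1,288,586.53; Garrison Nutrition 1,050,742.20; Hillcrest Transit 1,751,185.67; Ashcroft Arts 2,016,671.99; Winslow Youth 669,413.60.
At nearest $100: Pioneer Outreach $1,288,600; Garrison Nutrition $1,050,700; Hillcrest Transit $1,751,200; Ashcroft Arts $2,016,700; Winslow Youth $669,400. Sum = $6,776,600.
No rounding difference to absorb.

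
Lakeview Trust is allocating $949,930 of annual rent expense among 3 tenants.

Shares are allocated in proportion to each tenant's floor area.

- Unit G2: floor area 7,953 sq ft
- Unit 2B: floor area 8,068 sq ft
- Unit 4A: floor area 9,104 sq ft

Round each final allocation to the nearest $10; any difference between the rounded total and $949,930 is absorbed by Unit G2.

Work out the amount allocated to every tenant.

Floor area total: 25,125.
Raw shares: Unit G2 7,953/25,125 × $949,930 = 300,688.29; Unit 2B 8,068/25,125 × $949,930 = 305,036.23; Unit 4A 9,104/25,125 × $949,930 = 344,205.48.
Rounded to nearest $10: Unit G2 $300,690; Unit 2B $305,040; Unit 4A $344,210. Sum = $949,940.
Difference $949,930 − $949,940 = −$10 applied to Unit G2: Unit G2 becomes $300,680.

Unit G2: $300,680 | Unit 2B: $305,040 | Unit 4A: $344,210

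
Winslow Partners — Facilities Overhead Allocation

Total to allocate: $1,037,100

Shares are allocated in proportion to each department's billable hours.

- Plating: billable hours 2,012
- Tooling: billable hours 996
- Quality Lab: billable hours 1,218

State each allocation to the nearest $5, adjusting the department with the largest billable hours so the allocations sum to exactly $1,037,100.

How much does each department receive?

Plating: $493,760 · Tooling: $244,430 · Quality Lab: $298,910

Billable hours total: 2,012 + 996 + 1,218 = 4,226.
Raw shares: Plating 493,763.65; Tooling 244,427.73; Quality Lab 298,908.61.
After rounding ($5): Plating $493,765; Tooling $244,430; Quality Lab $298,910. Sum = $1,037,105.
Difference $1,037,100 − $1,037,105 = −$5 applied to largest billable hours (Plating): Plating becomes $493,760.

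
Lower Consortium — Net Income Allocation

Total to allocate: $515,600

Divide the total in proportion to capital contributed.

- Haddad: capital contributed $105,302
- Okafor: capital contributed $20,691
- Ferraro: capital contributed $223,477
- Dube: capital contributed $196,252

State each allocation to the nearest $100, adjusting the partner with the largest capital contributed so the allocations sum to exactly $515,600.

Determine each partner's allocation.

Capital contributed total: 545,722.
Pro-rata amounts: Haddad 105,302/545,722 × $515,600 = 99,489.69; Okafor 20,691/545,722 × $515,600 = 19,548.93; Ferraro 223,477/545,722 × $515,600 = 211,141.83; Dube 196,252/545,722 × $515,600 = 185,419.56.
After rounding ($100): Haddad $99,500; Okafor $19,500; Ferraro $211,100; Dube $185,400. Sum = $515,500.
Difference $515,600 − $515,500 = +$100 applied to largest capital contributed (Ferraro): Ferraro becomes $211,200.

Haddad: $99,500; Okafor: $19,500; Ferraro: $211,200; Dube: $185,400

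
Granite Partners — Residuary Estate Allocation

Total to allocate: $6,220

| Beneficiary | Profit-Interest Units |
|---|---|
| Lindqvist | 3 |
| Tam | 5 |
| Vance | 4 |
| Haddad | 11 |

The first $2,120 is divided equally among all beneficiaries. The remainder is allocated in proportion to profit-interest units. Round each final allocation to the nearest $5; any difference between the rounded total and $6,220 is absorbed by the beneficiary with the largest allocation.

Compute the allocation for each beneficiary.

Lindqvist: $1,065 | Tam: $1,420 | Vance: $1,245 | Haddad: $2,490

First tranche $2,120 split equally: $530 each.
Remainder $4,100 by profit-interest units (total 23): Lindqvist 534.78 → $535; Tam 891.30 → $890; Vance 713.04 → $715; Haddad 1,960.87 → $1,960.
Totals: Lindqvist $530 + $535 = $1,065; Tam $530 + $890 = $1,420; Vance $530 + $715 = $1,245; Haddad $530 + $1,960 = $2,490.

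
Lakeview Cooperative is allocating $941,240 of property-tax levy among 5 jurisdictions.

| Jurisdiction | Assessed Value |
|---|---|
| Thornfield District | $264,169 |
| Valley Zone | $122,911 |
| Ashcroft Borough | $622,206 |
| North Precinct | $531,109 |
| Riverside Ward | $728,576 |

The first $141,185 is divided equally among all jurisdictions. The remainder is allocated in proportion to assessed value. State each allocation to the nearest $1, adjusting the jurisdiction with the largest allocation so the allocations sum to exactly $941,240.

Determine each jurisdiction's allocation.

First tranche $141,185 split equally: $28,237 each.
Remainder $800,055 by assessed value (total 2,268,971): Thornfield District 93,147.83 → $93,148; Valley Zone 43,339.28 → $43,339; Ashcroft Borough 219,394.18 → $219,394; North Precinct 187,272.74 → $187,273; Riverside Ward 256,900.98 → $256,901.
Totals: Thornfield District $28,237 + $93,148 = $121,385; Valley Zone $28,237 + $43,339 = $71,576; Ashcroft Borough $28,237 + $219,394 = $247,631; North Precinct $28,237 + $187,273 = $215,510; Riverside Ward $28,237 + $256,901 = $285,138.

Thornfield District: $121,385; Valley Zone: $71,576; Ashcroft Borough: $247,631; North Precinct: $215,510; Riverside Ward: $285,138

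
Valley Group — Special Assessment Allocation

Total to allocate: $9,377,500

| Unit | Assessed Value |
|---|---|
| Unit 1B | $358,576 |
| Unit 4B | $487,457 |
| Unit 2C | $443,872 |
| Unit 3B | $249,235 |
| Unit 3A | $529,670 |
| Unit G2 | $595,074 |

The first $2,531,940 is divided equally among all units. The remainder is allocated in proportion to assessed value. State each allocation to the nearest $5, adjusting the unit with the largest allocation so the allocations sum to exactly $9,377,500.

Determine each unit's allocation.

$2,531,940 shared equally gives $421,990 per unit.
Remainder $6,845,560 by assessed value (total 2,663,884): Unit 1B 921,456.61 → $921,455; Unit 4B 1,252,650.69 → $1,252,650; Unit 2C 1,140,647.42 → $1,140,645; Unit 3B 640,475.77 → $640,475; Unit 3A 1,361,128.25 → $1,361,130; Unit G2 1,529,201.26 → $1,529,200.
Rounding difference +$5 on remainder applied to Unit G2.
Totals: Unit 1B $421,990 + $921,455 = $1,343,445; Unit 4B $421,990 + $1,252,650 = $1,674,640; Unit 2C $421,990 + $1,140,645 = $1,562,635; Unit 3B $421,990 + $640,475 = $1,062,465; Unit 3A $421,990 + $1,361,130 = $1,783,120; Unit G2 $421,990 + $1,529,205 = $1,951,195.

Unit 1B: $1,343,445 · Unit 4B: $1,674,640 · Unit 2C: $1,562,635 · Unit 3B: $1,062,465 · Unit 3A: $1,783,120 · Unit G2: $1,951,195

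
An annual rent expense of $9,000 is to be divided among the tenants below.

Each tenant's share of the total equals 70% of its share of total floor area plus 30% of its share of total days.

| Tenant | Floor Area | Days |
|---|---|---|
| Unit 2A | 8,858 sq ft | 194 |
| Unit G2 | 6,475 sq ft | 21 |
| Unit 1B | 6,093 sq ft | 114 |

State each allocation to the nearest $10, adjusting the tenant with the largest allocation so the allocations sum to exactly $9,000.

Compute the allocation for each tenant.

Floor area total 21,426; days total 329.
Blended shares (70% floor area + 30% days): Unit 2A 0.4663; Unit G2 0.2307; Unit 1B 0.3030.
Pro-rata amounts: Unit 2A 4,196.66; Unit G2 2,076.22; Unit 1B 2,727.12.
Rounded to nearest $10: Unit 2A $4,200; Unit G2 $2,080; Unit 1B $2,730. Sum = $9,010.
Difference $9,000 − $9,010 = −$10 applied to largest allocation (Unit 2A): Unit 2A becomes $4,190.

Unit 2A: $4,190 | Unit G2: $2,080 | Unit 1B: $2,730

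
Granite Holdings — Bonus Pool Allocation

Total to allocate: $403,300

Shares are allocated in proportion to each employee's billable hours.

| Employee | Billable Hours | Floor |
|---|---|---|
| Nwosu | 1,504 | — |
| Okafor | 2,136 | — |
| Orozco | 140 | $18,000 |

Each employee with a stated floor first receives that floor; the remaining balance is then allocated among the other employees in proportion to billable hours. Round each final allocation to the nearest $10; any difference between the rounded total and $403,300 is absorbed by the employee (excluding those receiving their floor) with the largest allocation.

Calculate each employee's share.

Fund the minimums — Orozco $18,000. Balance $385,300.
Balance split over remaining billable hours 3,640: Nwosu 159,200.88 → $159,200; Okafor 226,099.12 → $226,100.

Nwosu: $159,200 · Okafor: $226,100 · Orozco: $18,000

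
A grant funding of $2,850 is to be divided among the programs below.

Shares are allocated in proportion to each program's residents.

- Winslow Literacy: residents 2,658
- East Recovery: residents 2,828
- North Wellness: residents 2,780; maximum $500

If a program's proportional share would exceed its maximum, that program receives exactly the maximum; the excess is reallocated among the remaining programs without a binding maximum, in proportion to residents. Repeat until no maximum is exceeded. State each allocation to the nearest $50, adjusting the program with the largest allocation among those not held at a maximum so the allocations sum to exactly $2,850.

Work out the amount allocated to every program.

Total residents = 8,266.
Proportional shares (ignoring caps): Winslow Literacy 916.44; East Recovery 975.05; North Wellness 958.50.
Capped: North Wellness ($500); balance $2,350 reallocated over remaining residents 5,486.
Redistributed shares: Winslow Literacy 1,138.59 → $1,150; East Recovery 1,211.41 → $1,200.

Winslow Literacy: $1,150 · East Recovery: $1,200 · North Wellness: $500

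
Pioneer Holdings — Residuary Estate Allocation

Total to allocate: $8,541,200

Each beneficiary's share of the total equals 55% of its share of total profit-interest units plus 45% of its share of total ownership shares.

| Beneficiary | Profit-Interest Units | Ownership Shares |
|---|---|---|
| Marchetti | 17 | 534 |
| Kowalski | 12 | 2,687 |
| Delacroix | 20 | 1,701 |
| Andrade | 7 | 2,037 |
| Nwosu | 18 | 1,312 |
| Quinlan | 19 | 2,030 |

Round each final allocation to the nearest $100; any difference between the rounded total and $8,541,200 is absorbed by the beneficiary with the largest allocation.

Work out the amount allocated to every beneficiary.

Totals — profit-interest units 93, ownership shares 10,301.
Blended shares (55% profit-interest units + 45% ownership shares): Marchetti 0.1239; Kowalski 0.1883; Delacroix 0.1926; Andrade 0.1304; Nwosu 0.1638; Quinlan 0.2010.
Pro-rata amounts: Marchetti 1,057,959.72; Kowalski 1,608,731.17; Delacroix 1,644,931.68; Andrade 1,113,638.86; Nwosu 1,398,761.89; Quinlan 1,717,176.67.
At nearest $100: Marchetti $1,058,000; Kowalski $1,608,700; Delacroix $1,644,900; Andrade $1,113,600; Nwosu $1,398,800; Quinlan $1,717,200. Sum = $8,541,200.
Rounded total matches; no reconciliation needed.

Marchetti: $1,058,000 · Kowalski: $1,608,700 · Delacroix: $1,644,900 · Andrade: $1,113,600 · Nwosu: $1,398,800 · Quinlan: $1,717,200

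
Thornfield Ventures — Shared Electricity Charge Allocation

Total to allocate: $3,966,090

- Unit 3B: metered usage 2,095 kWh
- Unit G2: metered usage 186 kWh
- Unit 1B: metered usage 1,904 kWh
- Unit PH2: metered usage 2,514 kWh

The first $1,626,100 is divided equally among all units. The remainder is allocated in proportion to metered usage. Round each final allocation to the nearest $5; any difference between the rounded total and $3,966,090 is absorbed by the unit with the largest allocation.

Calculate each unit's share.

Unit 3B: $1,138,320 | Unit G2: $471,495 | Unit 1B: $1,071,600 | Unit PH2: $1,284,675

First tranche $1,626,100 split equally: $406,525 each.
Remainder $2,339,990 by metered usage (total 6,699): Unit 3B 731,792.66 → $731,795; Unit G2 64,970.61 → $64,970; Unit 1B 665,075.53 → $665,075; Unit PH2 878,151.20 → $878,150.
Totals: Unit 3B $406,525 + $731,795 = $1,138,320; Unit G2 $406,525 + $64,970 = $471,495; Unit 1B $406,525 + $665,075 = $1,071,600; Unit PH2 $406,525 + $878,150 = $1,284,675.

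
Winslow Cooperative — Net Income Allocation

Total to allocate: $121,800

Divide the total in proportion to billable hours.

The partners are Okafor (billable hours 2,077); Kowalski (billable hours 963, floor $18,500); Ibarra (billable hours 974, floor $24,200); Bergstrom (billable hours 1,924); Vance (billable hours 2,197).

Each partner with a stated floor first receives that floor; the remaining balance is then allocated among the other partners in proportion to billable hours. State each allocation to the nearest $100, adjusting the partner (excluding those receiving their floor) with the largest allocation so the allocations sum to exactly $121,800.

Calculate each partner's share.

Okafor: $26,500 | Kowalski: $18,500 | Ibarra: $24,200 | Bergstrom: $24,600 | Vance: $28,000

Minimums first: Kowalski $18,500; Ibarra $24,200. Remaining pool $79,100.
Remaining pool split over remaining billable hours 6,198: Okafor 26,507.05 → $26,500; Bergstrom 24,554.44 → $24,600; Vance 28,038.51 → $28,000.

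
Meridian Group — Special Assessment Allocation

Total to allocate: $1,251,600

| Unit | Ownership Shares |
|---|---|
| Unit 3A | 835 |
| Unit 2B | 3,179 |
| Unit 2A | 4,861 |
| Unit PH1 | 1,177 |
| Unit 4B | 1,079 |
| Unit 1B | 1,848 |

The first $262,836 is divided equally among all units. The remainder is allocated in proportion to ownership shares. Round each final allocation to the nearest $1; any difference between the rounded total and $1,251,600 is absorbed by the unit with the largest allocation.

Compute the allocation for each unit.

Unit 3A: $107,418; Unit 2B: $285,988; Unit 2A: $414,126; Unit PH1: $133,472; Unit 4B: $126,006; Unit 1B: $184,590

$262,836 shared equally gives $43,806 per unit.
Remainder $988,764 by ownership shares (total 12,979): Unit 3A 63,611.83 → $63,612; Unit 2B 242,182.04 → $242,182; Unit 2A 370,319.89 → $370,320; Unit PH1 89,666.02 → $89,666; Unit 4B 82,200.20 → $82,200; Unit 1B 140,784.03 → $140,784.
Totals: Unit 3A $43,806 + $63,612 = $107,418; Unit 2B $43,806 + $242,182 = $285,988; Unit 2A $43,806 + $370,320 = $414,126; Unit PH1 $43,806 + $89,666 = $133,472; Unit 4B $43,806 + $82,200 = $126,006; Unit 1B $43,806 + $140,784 = $184,590.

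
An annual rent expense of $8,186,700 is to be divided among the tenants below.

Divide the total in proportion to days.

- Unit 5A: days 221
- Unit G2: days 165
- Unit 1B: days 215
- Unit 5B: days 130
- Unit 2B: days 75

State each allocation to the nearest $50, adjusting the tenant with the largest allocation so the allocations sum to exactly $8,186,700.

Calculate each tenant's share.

Combined days = 806.
Proportional shares: Unit 5A 221/806 × $8,186,700 = 2,244,740.32; Unit G2 165/806 × $8,186,700 = 1,675,937.34; Unit 1B 215/806 × $8,186,700 = 2,183,797.15; Unit 5B 130/806 × $8,186,700 = 1,320,435.48; Unit 2B 75/806 × $8,186,700 = 761,789.70.
At nearest $50: Unit 5A $2,244,750; Unit G2 $1,675,950; Unit 1B $2,183,800; Unit 5B $1,320,450; Unit 2B $761,800. Sum = $8,186,750.
Difference $8,186,700 − $8,186,750 = −$50 applied to largest allocation (Unit 5A): Unit 5A becomes $2,244,700.

Unit 5A: $2,244,700 | Unit G2: $1,675,950 | Unit 1B: $2,183,800 | Unit 5B: $1,320,450 | Unit 2B: $761,800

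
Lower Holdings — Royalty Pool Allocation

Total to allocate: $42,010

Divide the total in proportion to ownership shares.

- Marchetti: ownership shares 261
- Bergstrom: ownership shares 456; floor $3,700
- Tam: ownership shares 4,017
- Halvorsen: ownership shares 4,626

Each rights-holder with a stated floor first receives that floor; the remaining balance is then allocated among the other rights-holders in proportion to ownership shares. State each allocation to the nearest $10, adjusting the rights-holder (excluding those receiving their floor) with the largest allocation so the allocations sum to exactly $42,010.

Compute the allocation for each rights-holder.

Minimums first: Bergstrom $3,700. Balance $38,310.
Balance split over remaining ownership shares 8,904: Marchetti 1,122.97 → $1,120; Tam 17,283.39 → $17,280; Halvorsen 19,903.65 → $19,900.
Rounding difference +$10 applied to Halvorsen → $19,910.

Marchetti: $1,120 | Bergstrom: $3,700 | Tam: $17,280 | Halvorsen: $19,910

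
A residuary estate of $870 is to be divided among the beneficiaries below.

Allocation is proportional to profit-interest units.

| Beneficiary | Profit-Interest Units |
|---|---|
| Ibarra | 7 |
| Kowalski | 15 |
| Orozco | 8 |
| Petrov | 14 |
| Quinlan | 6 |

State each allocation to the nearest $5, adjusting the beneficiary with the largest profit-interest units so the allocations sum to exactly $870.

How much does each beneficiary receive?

Combined profit-interest units = 7 + 15 + 8 + 14 + 6 = 50.
Proportional shares: Ibarra 121.80; Kowalski 261.00; Orozco 139.20; Petrov 243.60; Quinlan 104.40.
At nearest $5: Ibarra $120; Kowalski $260; Orozco $140; Petrov $245; Quinlan $105. Sum = $870.
Rounded total matches; no reconciliation needed.

Ibarra: $120 · Kowalski: $260 · Orozco: $140 · Petrov: $245 · Quinlan: $105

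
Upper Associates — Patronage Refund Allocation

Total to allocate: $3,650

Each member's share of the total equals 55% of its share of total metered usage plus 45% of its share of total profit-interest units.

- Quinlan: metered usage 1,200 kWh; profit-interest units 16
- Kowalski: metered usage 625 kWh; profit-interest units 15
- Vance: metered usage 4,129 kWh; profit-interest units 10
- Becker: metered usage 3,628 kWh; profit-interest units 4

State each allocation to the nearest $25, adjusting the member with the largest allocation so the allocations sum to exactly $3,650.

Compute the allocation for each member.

Quinlan: $825; Kowalski: $675; Vance: $1,250; Becker: $900

Metered usage total 9,582; profit-interest units total 45.
Composite weights (55% metered usage + 45% profit-interest units): Quinlan 0.2289; Kowalski 0.1859; Vance 0.3370; Becker 0.2482.
Pro-rata amounts: Quinlan 835.41; Kowalski 678.44; Vance 1,230.06; Becker 906.09.
Rounded to nearest $25: Quinlan $825; Kowalski $675; Vance $1,225; Becker $900. Sum = $3,625.
Difference $3,650 − $3,625 = +$25 applied to largest allocation (Vance): Vance becomes $1,250.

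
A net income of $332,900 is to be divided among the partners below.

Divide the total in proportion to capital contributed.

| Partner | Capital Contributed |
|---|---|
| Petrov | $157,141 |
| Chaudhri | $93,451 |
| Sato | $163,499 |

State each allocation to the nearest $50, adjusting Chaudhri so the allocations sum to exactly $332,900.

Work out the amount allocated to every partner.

Petrov: $126,350; Chaudhri: $75,100; Sato: $131,450

Sum of capital contributed: 414,091.
Pro-rata amounts: Petrov 157,141/414,091 × $332,900 = 126,330.30; Chaudhri 93,451/414,091 × $332,900 = 75,128.02; Sato 163,499/414,091 × $332,900 = 131,441.68.
At nearest $50: Petrov $126,350; Chaudhri $75,150; Sato $131,450. Sum = $332,950.
Difference $332,900 − $332,950 = −$50 applied to Chaudhri: Chaudhri becomes $75,100.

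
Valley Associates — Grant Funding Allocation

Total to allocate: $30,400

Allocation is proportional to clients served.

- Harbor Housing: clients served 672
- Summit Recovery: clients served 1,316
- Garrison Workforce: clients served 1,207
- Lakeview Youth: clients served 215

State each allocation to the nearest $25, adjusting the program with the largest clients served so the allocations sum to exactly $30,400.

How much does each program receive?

Harbor Housing: $6,000 · Summit Recovery: $11,725 · Garrison Workforce: $10,750 · Lakeview Youth: $1,925

Sum of clients served: 672 + 1,316 + 1,207 + 215 = 3,410.
Raw shares: Harbor Housing 5,990.85; Summit Recovery 11,732.08; Garrison Workforce 10,760.35; Lakeview Youth 1,916.72.
At nearest $25: Harbor Housing $6,000; Summit Recovery $11,725; Garrison Workforce $10,750; Lakeview Youth $1,925. Sum = $30,400.
Rounded total matches; no reconciliation needed.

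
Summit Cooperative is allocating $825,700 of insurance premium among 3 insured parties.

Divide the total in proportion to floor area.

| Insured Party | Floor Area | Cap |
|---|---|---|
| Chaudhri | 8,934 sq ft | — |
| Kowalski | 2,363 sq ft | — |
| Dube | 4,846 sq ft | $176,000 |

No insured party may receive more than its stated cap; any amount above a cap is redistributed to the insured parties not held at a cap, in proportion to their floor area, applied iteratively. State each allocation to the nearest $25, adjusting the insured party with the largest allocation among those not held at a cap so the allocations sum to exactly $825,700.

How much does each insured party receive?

Floor area total: 16,143.
Unconstrained shares: Chaudhri 456,966.10; Kowalski 120,865.33; Dube 247,868.56.
Cap binds for Dube ($176,000); balance $649,700 reallocated over remaining floor area 11,297.
Shares after redistribution: Chaudhri 513,801.88 → $513,800; Kowalski 135,898.12 → $135,900.

Chaudhri: $513,800 · Kowalski: $135,900 · Dube: $176,000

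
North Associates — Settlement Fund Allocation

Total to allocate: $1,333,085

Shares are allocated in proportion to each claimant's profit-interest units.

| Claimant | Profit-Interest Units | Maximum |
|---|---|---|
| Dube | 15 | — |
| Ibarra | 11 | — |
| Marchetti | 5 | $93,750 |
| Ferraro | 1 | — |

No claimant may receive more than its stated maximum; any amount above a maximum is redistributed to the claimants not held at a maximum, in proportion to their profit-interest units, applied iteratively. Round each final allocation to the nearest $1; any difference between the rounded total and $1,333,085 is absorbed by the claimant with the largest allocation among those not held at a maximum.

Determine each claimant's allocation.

Total profit-interest units = 32.
Pro-rata shares before constraints: Dube 624,883.59; Ibarra 458,247.97; Marchetti 208,294.53; Ferraro 41,658.91.
Cap binds for Marchetti ($93,750); residual $1,239,335 reallocated over remaining profit-interest units 27.
Remaining shares: Dube 688,519.44 → $688,519; Ibarra 504,914.26 → $504,914; Ferraro 45,901.30 → $45,901.
Rounding difference +$1 applied to Dube → $688,520.

Dube: $688,520 · Ibarra: $504,914 · Marchetti: $93,750 · Ferraro: $45,901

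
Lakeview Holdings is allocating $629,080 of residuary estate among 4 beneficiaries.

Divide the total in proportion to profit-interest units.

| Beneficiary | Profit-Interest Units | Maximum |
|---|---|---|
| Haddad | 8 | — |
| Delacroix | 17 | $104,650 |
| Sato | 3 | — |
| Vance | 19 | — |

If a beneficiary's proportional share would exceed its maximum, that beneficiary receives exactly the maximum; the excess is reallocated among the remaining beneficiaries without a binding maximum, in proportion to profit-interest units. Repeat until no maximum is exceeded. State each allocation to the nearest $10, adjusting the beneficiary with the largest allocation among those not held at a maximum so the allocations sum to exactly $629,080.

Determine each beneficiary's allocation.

Profit-interest units total: 47.
Proportional shares (ignoring caps): Haddad 107,077.45; Delacroix 227,539.57; Sato 40,154.04; Vance 254,308.94.
Capped: Delacroix ($104,650); balance $524,430 reallocated over remaining profit-interest units 30.
Remaining shares: Haddad 139,848.00 → $139,850; Sato 52,443.00 → $52,440; Vance 332,139.00 → $332,140.

Haddad: $139,850 · Delacroix: $104,650 · Sato: $52,440 · Vance: $332,140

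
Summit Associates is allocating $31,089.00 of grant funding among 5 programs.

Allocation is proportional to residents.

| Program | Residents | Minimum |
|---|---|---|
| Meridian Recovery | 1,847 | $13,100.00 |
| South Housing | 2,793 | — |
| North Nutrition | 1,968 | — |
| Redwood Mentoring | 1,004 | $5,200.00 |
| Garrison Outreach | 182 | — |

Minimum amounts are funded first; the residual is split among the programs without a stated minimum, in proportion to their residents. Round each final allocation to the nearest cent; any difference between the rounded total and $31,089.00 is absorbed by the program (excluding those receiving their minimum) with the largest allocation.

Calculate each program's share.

Guaranteed amounts: Meridian Recovery $13,100.00; Redwood Mentoring $5,200.00. Remaining pool $12,789.00.
Remaining pool split over remaining residents 4,943: South Housing 7,226.3154 → $7,226.32; North Nutrition 5,091.7969 → $5,091.80; Garrison Outreach 470.8877 → $470.89.
Rounding difference −$0.01 applied to South Housing → $7,226.31.

Meridian Recovery: $13,100.00; South Housing: $7,226.31; North Nutrition: $5,091.80; Redwood Mentoring: $5,200.00; Garrison Outreach: $470.89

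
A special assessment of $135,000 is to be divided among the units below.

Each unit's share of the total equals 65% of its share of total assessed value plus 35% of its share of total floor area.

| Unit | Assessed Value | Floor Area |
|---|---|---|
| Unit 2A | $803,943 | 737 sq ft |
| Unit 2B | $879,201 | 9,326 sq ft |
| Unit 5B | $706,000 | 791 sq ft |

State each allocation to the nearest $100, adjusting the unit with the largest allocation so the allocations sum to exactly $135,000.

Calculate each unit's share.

Totals — assessed value 2,389,144, floor area 10,854.
Blended shares (65% assessed value + 35% floor area): Unit 2A 0.2425; Unit 2B 0.5399; Unit 5B 0.2176.
Unrounded shares: Unit 2A 32,736.06; Unit 2B 72,890.11; Unit 5B 29,373.82.
After rounding ($100): Unit 2A $32,700; Unit 2B $72,900; Unit 5B $29,400. Sum = $135,000.
No rounding difference to absorb.

Unit 2A: $32,700; Unit 2B: $72,900; Unit 5B: $29,400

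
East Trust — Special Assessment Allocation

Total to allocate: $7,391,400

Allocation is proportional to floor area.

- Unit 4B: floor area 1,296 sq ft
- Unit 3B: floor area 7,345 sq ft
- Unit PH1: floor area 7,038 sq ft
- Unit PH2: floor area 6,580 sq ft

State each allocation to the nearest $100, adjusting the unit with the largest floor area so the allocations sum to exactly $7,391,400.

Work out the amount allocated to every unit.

Unit 4B: $430,400 · Unit 3B: $2,438,900 · Unit PH1: $2,337,100 · Unit PH2: $2,185,000

Combined floor area = 22,259.
Proportional shares: Unit 4B 1,296/22,259 × $7,391,400 = 430,354.21; Unit 3B 7,345/22,259 × $7,391,400 = 2,439,005.93; Unit PH1 7,038/22,259 × $7,391,400 = 2,337,062.46; Unit PH2 6,580/22,259 × $7,391,400 = 2,184,977.40.
At nearest $100: Unit 4B $430,400; Unit 3B $2,439,000; Unit PH1 $2,337,100; Unit PH2 $2,185,000. Sum = $7,391,500.
Difference $7,391,400 − $7,391,500 = −$100 applied to largest floor area (Unit 3B): Unit 3B becomes $2,438,900.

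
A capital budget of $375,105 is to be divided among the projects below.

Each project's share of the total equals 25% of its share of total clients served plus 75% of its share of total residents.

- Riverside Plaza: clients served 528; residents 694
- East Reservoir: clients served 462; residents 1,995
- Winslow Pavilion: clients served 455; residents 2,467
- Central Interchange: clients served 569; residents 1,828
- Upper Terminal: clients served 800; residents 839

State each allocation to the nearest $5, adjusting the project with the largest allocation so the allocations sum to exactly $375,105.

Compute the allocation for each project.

Clients served total 2,814; residents total 7,823.
Blended shares (25% clients served + 75% residents): Riverside Plaza 0.1134; East Reservoir 0.2323; Winslow Pavilion 0.2769; Central Interchange 0.2258; Upper Terminal 0.1515.
Unrounded shares: Riverside Plaza 42,553.00; East Reservoir 87,139.79; Winslow Pavilion 103,880.46; Central Interchange 84,699.94; Upper Terminal 56,831.82.
Rounded to nearest $5: Riverside Plaza $42,555; East Reservoir $87,140; Winslow Pavilion $103,880; Central Interchange $84,700; Upper Terminal $56,830. Sum = $375,105.
Rounded total matches; no reconciliation needed.

Riverside Plaza: $42,555 · East Reservoir: $87,140 · Winslow Pavilion: $103,880 · Central Interchange: $84,700 · Upper Terminal: $56,830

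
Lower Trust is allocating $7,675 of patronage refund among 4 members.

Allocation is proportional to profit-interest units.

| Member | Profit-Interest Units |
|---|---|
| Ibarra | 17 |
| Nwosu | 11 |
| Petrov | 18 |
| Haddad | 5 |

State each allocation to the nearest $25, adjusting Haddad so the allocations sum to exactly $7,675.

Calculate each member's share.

Total profit-interest units = 51.
Raw shares: Ibarra 17/51 × $7,675 = 2,558.33; Nwosu 11/51 × $7,675 = 1,655.39; Petrov 18/51 × $7,675 = 2,708.82; Haddad 5/51 × $7,675 = 752.45.
Rounded to nearest $25: Ibarra $2,550; Nwosu $1,650; Petrov $2,700; Haddad $750. Sum = $7,650.
Difference $7,675 − $7,650 = +$25 applied to Haddad: Haddad becomes $775.

Ibarra: $2,550; Nwosu: $1,650; Petrov: $2,700; Haddad: $775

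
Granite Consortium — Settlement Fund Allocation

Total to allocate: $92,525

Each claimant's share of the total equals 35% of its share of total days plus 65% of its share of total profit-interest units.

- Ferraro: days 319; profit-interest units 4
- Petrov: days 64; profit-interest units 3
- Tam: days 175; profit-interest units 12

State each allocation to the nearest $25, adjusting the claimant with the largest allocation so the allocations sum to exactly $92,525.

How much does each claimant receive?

Days total 558; profit-interest units total 19.
Composite weights (35% days + 65% profit-interest units): Ferraro 0.3369; Petrov 0.1428; Tam 0.5203.
Unrounded shares: Ferraro 31,174.61; Petrov 13,210.25; Tam 48,140.14.
Rounded to nearest $25: Ferraro $31,175; Petrov $13,200; Tam $48,150. Sum = $92,525.
Sum already equals the total — no adjustment.

Ferraro: $31,175; Petrov: $13,200; Tam: $48,150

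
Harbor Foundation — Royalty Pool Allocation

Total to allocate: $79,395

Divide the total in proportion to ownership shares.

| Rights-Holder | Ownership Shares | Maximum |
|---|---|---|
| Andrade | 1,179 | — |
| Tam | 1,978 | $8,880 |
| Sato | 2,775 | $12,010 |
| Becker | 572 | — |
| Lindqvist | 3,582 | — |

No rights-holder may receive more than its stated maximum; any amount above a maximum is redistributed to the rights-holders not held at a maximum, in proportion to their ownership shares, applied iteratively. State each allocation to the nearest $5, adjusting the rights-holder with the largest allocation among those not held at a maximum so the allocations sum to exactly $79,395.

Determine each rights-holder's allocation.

Sum of ownership shares: 10,086.
Proportional shares (ignoring caps): Andrade 9,280.86; Tam 15,570.43; Sato 21,844.25; Becker 4,502.67; Lindqvist 28,196.80.
Held at cap: Tam ($8,880), Sato ($12,010); remaining pool $58,505 reallocated over remaining ownership shares 5,333.
Remaining shares: Andrade 12,934.07 → $12,935; Becker 6,275.05 → $6,275; Lindqvist 39,295.88 → $39,295.

Andrade: $12,935 · Tam: $8,880 · Sato: $12,010 · Becker: $6,275 · Lindqvist: $39,295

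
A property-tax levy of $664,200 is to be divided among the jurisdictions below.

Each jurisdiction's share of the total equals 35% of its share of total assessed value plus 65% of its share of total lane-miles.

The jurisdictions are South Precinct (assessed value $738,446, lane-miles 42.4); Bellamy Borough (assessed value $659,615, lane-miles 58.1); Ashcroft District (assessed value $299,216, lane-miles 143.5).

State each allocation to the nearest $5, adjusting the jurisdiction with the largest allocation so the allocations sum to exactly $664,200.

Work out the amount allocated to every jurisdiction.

South Precinct: $176,165 | Bellamy Borough: $193,145 | Ashcroft District: $294,890

Totals — assessed value 1,697,277, lane-miles 244.
Composite weights (35% assessed value + 65% lane-miles): South Precinct 0.2652; Bellamy Borough 0.2908; Ashcroft District 0.4440.
Raw shares: South Precinct 176,164.26; Bellamy Borough 193,146.41; Ashcroft District 294,889.34.
At nearest $5: South Precinct $176,165; Bellamy Borough $193,145; Ashcroft District $294,890. Sum = $664,200.
No rounding difference to absorb.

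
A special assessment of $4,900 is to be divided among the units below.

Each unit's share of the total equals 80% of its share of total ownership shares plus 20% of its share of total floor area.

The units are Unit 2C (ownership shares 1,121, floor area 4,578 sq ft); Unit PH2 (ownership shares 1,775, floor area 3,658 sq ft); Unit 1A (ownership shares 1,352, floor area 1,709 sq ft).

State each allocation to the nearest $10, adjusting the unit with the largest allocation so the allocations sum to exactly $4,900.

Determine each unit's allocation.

Unit 2C: $1,490 | Unit PH2: $1,990 | Unit 1A: $1,420

Ownership shares total 4,248; floor area total 9,945.
Composite weights (80% ownership shares + 20% floor area): Unit 2C 0.3032; Unit PH2 0.4078; Unit 1A 0.2890.
Raw shares: Unit 2C 1,485.57; Unit PH2 1,998.41; Unit 1A 1,416.02.
Rounded to nearest $10: Unit 2C $1,490; Unit PH2 $2,000; Unit 1A $1,420. Sum = $4,910.
Difference $4,900 − $4,910 = −$10 applied to largest allocation (Unit PH2): Unit PH2 becomes $1,990.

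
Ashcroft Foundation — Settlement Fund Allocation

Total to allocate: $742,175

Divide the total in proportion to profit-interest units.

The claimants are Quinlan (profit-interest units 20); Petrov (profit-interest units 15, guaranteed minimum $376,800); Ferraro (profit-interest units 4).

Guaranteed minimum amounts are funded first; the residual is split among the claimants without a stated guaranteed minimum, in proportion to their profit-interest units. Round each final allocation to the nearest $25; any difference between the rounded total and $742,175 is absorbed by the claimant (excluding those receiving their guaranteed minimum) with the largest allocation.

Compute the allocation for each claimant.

Quinlan: $304,475 | Petrov: $376,800 | Ferraro: $60,900

Guaranteed amounts: Petrov $376,800. Residual $365,375.
Residual split over remaining profit-interest units 24: Quinlan 304,479.17 → $304,475; Ferraro 60,895.83 → $60,900.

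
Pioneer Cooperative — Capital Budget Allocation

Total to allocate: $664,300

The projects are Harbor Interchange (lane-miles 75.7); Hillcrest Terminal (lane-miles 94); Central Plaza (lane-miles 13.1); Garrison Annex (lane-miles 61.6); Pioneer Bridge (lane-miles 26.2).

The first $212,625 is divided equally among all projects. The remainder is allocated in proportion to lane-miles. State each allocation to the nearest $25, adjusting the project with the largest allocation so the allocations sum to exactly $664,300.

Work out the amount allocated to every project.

Harbor Interchange: $168,875 · Hillcrest Terminal: $199,425 · Central Plaza: $64,400 · Garrison Annex: $145,350 · Pioneer Bridge: $86,250

$212,625 shared equally gives $42,525 per project.
Remainder $451,675 by lane-miles (total 270.6): Harbor Interchange 126,355.50 → $126,350; Hillcrest Terminal 156,901.15 → $156,900; Central Plaza 21,866.01 → $21,875; Garrison Annex 102,820.33 → $102,825; Pioneer Bridge 43,732.02 → $43,725.
Totals: Harbor Interchange $42,525 + $126,350 = $168,875; Hillcrest Terminal $42,525 + $156,900 = $199,425; Central Plaza $42,525 + $21,875 = $64,400; Garrison Annex $42,525 + $102,825 = $145,350; Pioneer Bridge $42,525 + $43,725 = $86,250.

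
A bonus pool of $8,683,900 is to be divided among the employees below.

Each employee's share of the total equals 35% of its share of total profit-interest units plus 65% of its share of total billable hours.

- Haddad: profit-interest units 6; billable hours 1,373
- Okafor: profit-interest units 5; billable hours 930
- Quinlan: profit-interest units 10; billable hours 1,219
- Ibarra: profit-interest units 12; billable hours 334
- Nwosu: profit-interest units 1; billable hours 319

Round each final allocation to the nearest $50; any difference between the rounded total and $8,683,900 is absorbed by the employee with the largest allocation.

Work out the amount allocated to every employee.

Profit-interest units total 34; billable hours total 4,175.
Combined weights (35% profit-interest units + 65% billable hours): Haddad 0.2755; Okafor 0.1963; Quinlan 0.2927; Ibarra 0.1755; Nwosu 0.0600.
Unrounded shares: Haddad 2,392,633.15; Okafor 1,704,310.96; Quinlan 2,541,999.90; Ibarra 1,524,279.86; Nwosu 520,676.12.
At nearest $50: Haddad $2,392,650; Okafor $1,704,300; Quinlan $2,542,000; Ibarra $1,524,300; Nwosu $520,700. Sum = $8,683,950.
Difference $8,683,900 − $8,683,950 = −$50 applied to largest allocation (Quinlan): Quinlan becomes $2,541,950.

Haddad: $2,392,650 · Okafor: $1,704,300 · Quinlan: $2,541,950 · Ibarra: $1,524,300 · Nwosu: $520,700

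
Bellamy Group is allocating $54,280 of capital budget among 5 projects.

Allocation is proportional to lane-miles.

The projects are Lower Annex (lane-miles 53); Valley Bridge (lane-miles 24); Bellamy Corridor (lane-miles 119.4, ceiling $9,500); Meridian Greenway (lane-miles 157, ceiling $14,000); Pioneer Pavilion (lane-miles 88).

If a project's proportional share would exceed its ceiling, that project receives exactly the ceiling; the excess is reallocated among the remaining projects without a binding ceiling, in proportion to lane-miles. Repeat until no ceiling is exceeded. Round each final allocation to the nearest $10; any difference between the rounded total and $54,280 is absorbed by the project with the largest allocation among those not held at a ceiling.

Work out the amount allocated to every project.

Combined lane-miles = 441.4.
Unconstrained shares: Lower Annex 6,517.54; Valley Bridge 2,951.34; Bellamy Corridor 14,682.90; Meridian Greenway 19,306.66; Pioneer Pavilion 10,821.57.
Held at cap: Bellamy Corridor ($9,500), Meridian Greenway ($14,000); remaining pool $30,780 reallocated over remaining lane-miles 165.
Redistributed shares: Lower Annex 9,886.91 → $9,890; Valley Bridge 4,477.09 → $4,480; Pioneer Pavilion 16,416.00 → $16,420.
Rounding difference −$10 applied to Pioneer Pavilion → $16,410.

Lower Annex: $9,890 · Valley Bridge: $4,480 · Bellamy Corridor: $9,500 · Meridian Greenway: $14,000 · Pioneer Pavilion: $16,410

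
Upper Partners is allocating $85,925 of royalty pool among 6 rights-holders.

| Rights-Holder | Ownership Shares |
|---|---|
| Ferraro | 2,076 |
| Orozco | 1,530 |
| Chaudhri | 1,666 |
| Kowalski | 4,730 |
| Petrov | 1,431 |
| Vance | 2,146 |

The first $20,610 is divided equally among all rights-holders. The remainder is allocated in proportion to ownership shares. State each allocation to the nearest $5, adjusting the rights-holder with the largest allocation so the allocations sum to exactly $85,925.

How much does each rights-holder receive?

First tranche $20,610 split equally: $3,435 each.
Remainder $65,315 by ownership shares (total 13,579): Ferraro 9,985.56 → $9,985; Orozco 7,359.30 → $7,360; Chaudhri 8,013.46 → $8,015; Kowalski 22,751.30 → $22,750; Petrov 6,883.11 → $6,885; Vance 10,322.26 → $10,320.
Totals: Ferraro $3,435 + $9,985 = $13,420; Orozco $3,435 + $7,360 = $10,795; Chaudhri $3,435 + $8,015 = $11,450; Kowalski $3,435 + $22,750 = $26,185; Petrov $3,435 + $6,885 = $10,320; Vance $3,435 + $10,320 = $13,755.

Ferraro: $13,420 · Orozco: $10,795 · Chaudhri: $11,450 · Kowalski: $26,185 · Petrov: $10,320 · Vance: $13,755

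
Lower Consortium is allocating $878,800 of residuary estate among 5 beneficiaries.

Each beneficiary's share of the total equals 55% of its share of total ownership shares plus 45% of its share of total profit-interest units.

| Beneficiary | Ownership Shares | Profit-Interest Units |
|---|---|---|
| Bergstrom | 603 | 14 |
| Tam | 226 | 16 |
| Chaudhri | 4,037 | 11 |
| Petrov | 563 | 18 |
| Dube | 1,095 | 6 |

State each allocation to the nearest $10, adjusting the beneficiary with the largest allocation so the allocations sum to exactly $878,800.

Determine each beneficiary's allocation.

Totals — ownership shares 6,524, profit-interest units 65.
Combined weights (55% ownership shares + 45% profit-interest units): Bergstrom 0.1478; Tam 0.1298; Chaudhri 0.4165; Petrov 0.1721; Dube 0.1339.
Pro-rata amounts: Bergstrom 129,850.13; Tam 114,087.54; Chaudhri 366,011.00; Petrov 151,222.67; Dube 117,628.66.
After rounding ($10): Bergstrom $129,850; Tam $114,090; Chaudhri $366,010; Petrov $151,220; Dube $117,630. Sum = $878,800.
Sum already equals the total — no adjustment.

Bergstrom: $129,850 · Tam: $114,090 · Chaudhri: $366,010 · Petrov: $151,220 · Dube: $117,630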